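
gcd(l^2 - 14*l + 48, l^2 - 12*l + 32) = l - 8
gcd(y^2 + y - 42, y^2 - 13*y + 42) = y - 6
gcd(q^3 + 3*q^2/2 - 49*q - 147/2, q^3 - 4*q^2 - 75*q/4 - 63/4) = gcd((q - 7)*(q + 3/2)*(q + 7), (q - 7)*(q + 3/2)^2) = q^2 - 11*q/2 - 21/2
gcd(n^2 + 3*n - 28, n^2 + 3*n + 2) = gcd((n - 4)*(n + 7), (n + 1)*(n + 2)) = 1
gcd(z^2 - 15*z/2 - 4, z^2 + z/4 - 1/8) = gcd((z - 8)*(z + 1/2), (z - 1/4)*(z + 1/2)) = z + 1/2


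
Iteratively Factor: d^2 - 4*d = (d - 4)*(d)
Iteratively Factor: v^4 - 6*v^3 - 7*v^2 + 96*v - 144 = (v + 4)*(v^3 - 10*v^2 + 33*v - 36) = (v - 3)*(v + 4)*(v^2 - 7*v + 12) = (v - 3)^2*(v + 4)*(v - 4)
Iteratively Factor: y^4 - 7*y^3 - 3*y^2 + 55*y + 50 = (y + 1)*(y^3 - 8*y^2 + 5*y + 50) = (y - 5)*(y + 1)*(y^2 - 3*y - 10) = (y - 5)*(y + 1)*(y + 2)*(y - 5)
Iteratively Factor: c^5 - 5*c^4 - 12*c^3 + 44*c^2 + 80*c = (c)*(c^4 - 5*c^3 - 12*c^2 + 44*c + 80) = c*(c + 2)*(c^3 - 7*c^2 + 2*c + 40) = c*(c - 5)*(c + 2)*(c^2 - 2*c - 8) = c*(c - 5)*(c - 4)*(c + 2)*(c + 2)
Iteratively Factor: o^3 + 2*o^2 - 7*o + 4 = (o - 1)*(o^2 + 3*o - 4) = (o - 1)^2*(o + 4)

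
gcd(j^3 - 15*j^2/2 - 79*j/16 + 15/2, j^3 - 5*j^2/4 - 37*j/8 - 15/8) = j + 5/4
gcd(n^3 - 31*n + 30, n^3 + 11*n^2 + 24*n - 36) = n^2 + 5*n - 6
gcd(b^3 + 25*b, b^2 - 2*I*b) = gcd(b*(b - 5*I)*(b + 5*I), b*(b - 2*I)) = b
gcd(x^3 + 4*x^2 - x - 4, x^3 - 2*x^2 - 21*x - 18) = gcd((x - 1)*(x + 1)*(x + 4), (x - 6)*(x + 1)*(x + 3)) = x + 1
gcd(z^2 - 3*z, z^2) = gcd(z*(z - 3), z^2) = z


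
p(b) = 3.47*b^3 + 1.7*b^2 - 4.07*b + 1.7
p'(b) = 10.41*b^2 + 3.4*b - 4.07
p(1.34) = 7.65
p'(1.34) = 19.18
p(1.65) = 15.20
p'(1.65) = 29.88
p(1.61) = 14.04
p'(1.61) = 28.39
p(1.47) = 10.41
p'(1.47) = 23.42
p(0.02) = 1.62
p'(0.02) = -4.00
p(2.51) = 57.07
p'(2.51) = 70.05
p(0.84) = 1.54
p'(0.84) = 6.13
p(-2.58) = -36.08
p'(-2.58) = 56.45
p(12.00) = 6193.82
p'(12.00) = 1535.77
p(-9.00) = -2353.60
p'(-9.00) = 808.54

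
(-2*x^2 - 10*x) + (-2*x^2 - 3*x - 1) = -4*x^2 - 13*x - 1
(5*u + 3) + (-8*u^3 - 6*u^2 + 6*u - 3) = -8*u^3 - 6*u^2 + 11*u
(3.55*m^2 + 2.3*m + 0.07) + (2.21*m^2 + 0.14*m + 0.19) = 5.76*m^2 + 2.44*m + 0.26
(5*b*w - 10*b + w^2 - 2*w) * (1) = 5*b*w - 10*b + w^2 - 2*w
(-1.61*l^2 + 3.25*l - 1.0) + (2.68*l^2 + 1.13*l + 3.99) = 1.07*l^2 + 4.38*l + 2.99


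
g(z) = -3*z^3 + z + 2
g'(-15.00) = -2024.00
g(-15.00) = 10112.00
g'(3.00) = -80.00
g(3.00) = -76.00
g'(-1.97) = -33.93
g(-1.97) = 22.97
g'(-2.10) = -38.69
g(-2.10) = 27.68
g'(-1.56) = -20.90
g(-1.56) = 11.83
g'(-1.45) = -17.92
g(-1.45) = 9.70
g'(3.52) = -110.51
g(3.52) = -125.32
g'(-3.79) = -128.28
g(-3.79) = 161.53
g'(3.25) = -94.06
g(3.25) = -97.73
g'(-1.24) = -12.84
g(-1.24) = 6.48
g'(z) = 1 - 9*z^2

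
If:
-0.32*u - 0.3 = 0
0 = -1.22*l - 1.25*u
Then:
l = 0.96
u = -0.94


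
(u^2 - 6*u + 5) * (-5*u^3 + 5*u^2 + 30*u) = -5*u^5 + 35*u^4 - 25*u^3 - 155*u^2 + 150*u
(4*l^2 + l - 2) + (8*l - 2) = 4*l^2 + 9*l - 4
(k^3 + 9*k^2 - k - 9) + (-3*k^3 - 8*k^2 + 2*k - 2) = -2*k^3 + k^2 + k - 11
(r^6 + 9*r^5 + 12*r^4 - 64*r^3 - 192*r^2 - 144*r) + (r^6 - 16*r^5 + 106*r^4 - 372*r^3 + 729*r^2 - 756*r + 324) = 2*r^6 - 7*r^5 + 118*r^4 - 436*r^3 + 537*r^2 - 900*r + 324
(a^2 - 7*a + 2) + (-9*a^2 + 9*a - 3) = -8*a^2 + 2*a - 1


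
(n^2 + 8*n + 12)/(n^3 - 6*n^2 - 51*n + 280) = (n^2 + 8*n + 12)/(n^3 - 6*n^2 - 51*n + 280)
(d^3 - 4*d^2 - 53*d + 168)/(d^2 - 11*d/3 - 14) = 3*(-d^3 + 4*d^2 + 53*d - 168)/(-3*d^2 + 11*d + 42)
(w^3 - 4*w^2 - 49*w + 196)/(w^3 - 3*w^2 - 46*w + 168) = (w - 7)/(w - 6)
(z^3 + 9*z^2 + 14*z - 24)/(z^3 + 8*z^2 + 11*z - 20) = (z + 6)/(z + 5)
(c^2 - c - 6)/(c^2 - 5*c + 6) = (c + 2)/(c - 2)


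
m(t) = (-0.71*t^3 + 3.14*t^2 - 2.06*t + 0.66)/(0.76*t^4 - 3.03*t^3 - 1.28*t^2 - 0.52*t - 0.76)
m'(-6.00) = 0.03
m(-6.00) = 0.18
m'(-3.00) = 0.18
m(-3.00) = 0.41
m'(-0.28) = 8.30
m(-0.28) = -2.33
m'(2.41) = 0.07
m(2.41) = -0.15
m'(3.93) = 0.52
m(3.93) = 0.08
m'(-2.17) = 0.44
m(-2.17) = 0.64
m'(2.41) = 0.07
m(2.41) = -0.15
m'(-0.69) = 583.06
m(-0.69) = 24.26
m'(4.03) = 0.80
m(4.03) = 0.14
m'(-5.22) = 0.05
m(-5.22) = 0.21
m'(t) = (-2.13*t^2 + 6.28*t - 2.06)/(0.76*t^4 - 3.03*t^3 - 1.28*t^2 - 0.52*t - 0.76) + (-3.04*t^3 + 9.09*t^2 + 2.56*t + 0.52)*(-0.71*t^3 + 3.14*t^2 - 2.06*t + 0.66)/(0.76*t^4 - 3.03*t^3 - 1.28*t^2 - 0.52*t - 0.76)^2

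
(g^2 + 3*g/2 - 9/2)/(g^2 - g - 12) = (g - 3/2)/(g - 4)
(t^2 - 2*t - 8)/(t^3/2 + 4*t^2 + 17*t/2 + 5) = 2*(t - 4)/(t^2 + 6*t + 5)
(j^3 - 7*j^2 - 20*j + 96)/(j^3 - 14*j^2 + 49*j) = (j^3 - 7*j^2 - 20*j + 96)/(j*(j^2 - 14*j + 49))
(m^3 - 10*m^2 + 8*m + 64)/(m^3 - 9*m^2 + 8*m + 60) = (m^2 - 12*m + 32)/(m^2 - 11*m + 30)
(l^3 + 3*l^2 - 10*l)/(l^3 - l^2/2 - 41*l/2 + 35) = 2*l/(2*l - 7)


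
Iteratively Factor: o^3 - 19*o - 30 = (o + 2)*(o^2 - 2*o - 15) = (o - 5)*(o + 2)*(o + 3)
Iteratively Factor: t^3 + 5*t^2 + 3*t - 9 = (t - 1)*(t^2 + 6*t + 9) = (t - 1)*(t + 3)*(t + 3)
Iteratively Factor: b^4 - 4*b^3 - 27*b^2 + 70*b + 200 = (b + 2)*(b^3 - 6*b^2 - 15*b + 100) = (b - 5)*(b + 2)*(b^2 - b - 20) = (b - 5)*(b + 2)*(b + 4)*(b - 5)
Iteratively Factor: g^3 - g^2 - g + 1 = (g + 1)*(g^2 - 2*g + 1) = (g - 1)*(g + 1)*(g - 1)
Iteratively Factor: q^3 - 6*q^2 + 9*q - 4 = (q - 1)*(q^2 - 5*q + 4) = (q - 4)*(q - 1)*(q - 1)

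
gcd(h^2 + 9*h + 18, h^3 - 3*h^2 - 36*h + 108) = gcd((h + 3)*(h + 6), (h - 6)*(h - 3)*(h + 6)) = h + 6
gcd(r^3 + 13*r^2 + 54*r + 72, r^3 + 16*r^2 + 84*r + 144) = r^2 + 10*r + 24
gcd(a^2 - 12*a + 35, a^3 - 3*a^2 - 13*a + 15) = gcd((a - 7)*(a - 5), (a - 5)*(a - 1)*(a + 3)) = a - 5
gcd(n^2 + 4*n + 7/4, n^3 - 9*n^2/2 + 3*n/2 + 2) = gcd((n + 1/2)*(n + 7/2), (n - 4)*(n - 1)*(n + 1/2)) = n + 1/2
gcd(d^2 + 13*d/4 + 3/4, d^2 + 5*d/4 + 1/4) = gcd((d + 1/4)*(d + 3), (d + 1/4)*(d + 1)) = d + 1/4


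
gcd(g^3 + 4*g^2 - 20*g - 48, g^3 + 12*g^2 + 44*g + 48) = g^2 + 8*g + 12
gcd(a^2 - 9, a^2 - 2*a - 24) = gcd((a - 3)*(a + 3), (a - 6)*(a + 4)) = 1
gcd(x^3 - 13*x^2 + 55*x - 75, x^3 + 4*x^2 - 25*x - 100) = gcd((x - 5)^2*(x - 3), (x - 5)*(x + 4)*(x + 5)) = x - 5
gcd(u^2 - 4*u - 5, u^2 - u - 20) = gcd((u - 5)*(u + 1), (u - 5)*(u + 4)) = u - 5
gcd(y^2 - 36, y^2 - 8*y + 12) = y - 6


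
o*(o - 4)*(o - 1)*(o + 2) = o^4 - 3*o^3 - 6*o^2 + 8*o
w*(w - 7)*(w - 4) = w^3 - 11*w^2 + 28*w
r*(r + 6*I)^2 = r^3 + 12*I*r^2 - 36*r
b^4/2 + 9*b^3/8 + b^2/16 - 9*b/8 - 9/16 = (b/2 + 1/2)*(b - 1)*(b + 3/4)*(b + 3/2)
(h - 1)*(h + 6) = h^2 + 5*h - 6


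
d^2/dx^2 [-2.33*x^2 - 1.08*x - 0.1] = -4.66000000000000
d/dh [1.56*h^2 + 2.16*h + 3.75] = 3.12*h + 2.16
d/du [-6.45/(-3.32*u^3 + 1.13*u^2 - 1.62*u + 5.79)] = (-64.242*u^2 + 14.577*u - 10.449)/(3.32*u^3 - 1.13*u^2 + 1.62*u - 5.79)^2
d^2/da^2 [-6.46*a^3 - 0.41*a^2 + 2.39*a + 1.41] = -38.76*a - 0.82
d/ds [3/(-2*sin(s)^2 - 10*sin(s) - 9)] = 6*(2*sin(s) + 5)*cos(s)/(10*sin(s) - cos(2*s) + 10)^2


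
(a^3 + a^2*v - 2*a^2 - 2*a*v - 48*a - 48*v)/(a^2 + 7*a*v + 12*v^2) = (a^3 + a^2*v - 2*a^2 - 2*a*v - 48*a - 48*v)/(a^2 + 7*a*v + 12*v^2)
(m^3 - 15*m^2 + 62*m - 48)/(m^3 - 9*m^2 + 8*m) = (m - 6)/m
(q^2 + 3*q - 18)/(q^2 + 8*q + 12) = (q - 3)/(q + 2)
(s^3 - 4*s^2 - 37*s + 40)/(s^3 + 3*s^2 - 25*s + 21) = (s^2 - 3*s - 40)/(s^2 + 4*s - 21)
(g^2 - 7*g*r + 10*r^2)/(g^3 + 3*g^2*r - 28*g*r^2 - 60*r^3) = (g - 2*r)/(g^2 + 8*g*r + 12*r^2)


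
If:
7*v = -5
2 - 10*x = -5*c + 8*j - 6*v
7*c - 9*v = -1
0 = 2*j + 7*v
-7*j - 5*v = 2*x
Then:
No Solution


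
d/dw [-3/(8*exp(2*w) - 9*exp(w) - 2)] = (48*exp(w) - 27)*exp(w)/(-8*exp(2*w) + 9*exp(w) + 2)^2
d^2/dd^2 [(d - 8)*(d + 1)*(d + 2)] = 6*d - 10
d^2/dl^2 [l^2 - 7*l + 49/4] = 2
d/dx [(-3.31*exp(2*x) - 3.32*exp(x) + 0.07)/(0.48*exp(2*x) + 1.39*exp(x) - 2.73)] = (-3.0073*exp(2*x) + 18.0054*exp(x) + 8.9663)*exp(x)/(0.2304*exp(4*x) + 1.3344*exp(3*x) - 0.6887*exp(2*x) - 7.5894*exp(x) + 7.4529)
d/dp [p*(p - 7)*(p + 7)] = 3*p^2 - 49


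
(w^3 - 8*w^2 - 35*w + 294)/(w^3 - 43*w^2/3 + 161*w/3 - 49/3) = 3*(w + 6)/(3*w - 1)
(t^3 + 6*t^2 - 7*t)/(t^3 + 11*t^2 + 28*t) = (t - 1)/(t + 4)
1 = 1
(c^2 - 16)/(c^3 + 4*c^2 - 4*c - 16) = (c - 4)/(c^2 - 4)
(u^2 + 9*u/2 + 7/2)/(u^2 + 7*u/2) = (u + 1)/u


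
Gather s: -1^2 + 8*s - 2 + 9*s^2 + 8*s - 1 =9*s^2 + 16*s - 4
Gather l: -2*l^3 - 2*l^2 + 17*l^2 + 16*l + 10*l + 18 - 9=-2*l^3 + 15*l^2 + 26*l + 9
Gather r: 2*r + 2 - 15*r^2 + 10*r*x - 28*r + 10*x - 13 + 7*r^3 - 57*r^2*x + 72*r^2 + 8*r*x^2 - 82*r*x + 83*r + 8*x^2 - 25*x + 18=7*r^3 + r^2*(57 - 57*x) + r*(8*x^2 - 72*x + 57) + 8*x^2 - 15*x + 7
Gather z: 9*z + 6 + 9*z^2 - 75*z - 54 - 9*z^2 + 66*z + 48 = 0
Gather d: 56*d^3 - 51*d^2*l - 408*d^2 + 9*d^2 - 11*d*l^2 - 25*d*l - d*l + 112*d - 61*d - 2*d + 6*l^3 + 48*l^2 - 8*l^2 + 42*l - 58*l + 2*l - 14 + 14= 56*d^3 + d^2*(-51*l - 399) + d*(-11*l^2 - 26*l + 49) + 6*l^3 + 40*l^2 - 14*l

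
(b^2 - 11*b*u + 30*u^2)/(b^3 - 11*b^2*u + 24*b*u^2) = (b^2 - 11*b*u + 30*u^2)/(b*(b^2 - 11*b*u + 24*u^2))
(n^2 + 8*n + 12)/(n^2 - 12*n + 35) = (n^2 + 8*n + 12)/(n^2 - 12*n + 35)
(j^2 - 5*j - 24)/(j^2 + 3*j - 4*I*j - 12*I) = (j - 8)/(j - 4*I)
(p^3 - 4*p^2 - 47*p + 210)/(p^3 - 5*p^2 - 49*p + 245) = (p - 6)/(p - 7)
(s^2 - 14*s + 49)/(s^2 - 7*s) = (s - 7)/s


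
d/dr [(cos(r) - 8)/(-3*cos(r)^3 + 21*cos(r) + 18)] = (-3*cos(r)/2 + 12*cos(2*r) - cos(3*r)/2 - 50)*sin(r)/(3*(-cos(r)^3 + 7*cos(r) + 6)^2)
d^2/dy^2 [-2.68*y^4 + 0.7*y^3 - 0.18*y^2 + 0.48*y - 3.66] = -32.16*y^2 + 4.2*y - 0.36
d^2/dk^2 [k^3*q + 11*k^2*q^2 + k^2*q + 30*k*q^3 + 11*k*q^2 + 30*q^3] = 2*q*(3*k + 11*q + 1)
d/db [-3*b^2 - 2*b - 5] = -6*b - 2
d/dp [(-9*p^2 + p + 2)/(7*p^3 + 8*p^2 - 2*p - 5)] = (63*p^4 - 14*p^3 - 32*p^2 + 58*p - 1)/(49*p^6 + 112*p^5 + 36*p^4 - 102*p^3 - 76*p^2 + 20*p + 25)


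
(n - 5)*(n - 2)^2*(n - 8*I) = n^4 - 9*n^3 - 8*I*n^3 + 24*n^2 + 72*I*n^2 - 20*n - 192*I*n + 160*I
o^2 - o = o*(o - 1)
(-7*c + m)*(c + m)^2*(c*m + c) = -7*c^4*m - 7*c^4 - 13*c^3*m^2 - 13*c^3*m - 5*c^2*m^3 - 5*c^2*m^2 + c*m^4 + c*m^3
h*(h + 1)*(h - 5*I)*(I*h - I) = I*h^4 + 5*h^3 - I*h^2 - 5*h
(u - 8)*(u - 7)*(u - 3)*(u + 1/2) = u^4 - 35*u^3/2 + 92*u^2 - 235*u/2 - 84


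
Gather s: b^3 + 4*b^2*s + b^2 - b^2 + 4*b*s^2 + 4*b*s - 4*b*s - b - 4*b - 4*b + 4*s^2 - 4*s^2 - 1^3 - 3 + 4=b^3 + 4*b^2*s + 4*b*s^2 - 9*b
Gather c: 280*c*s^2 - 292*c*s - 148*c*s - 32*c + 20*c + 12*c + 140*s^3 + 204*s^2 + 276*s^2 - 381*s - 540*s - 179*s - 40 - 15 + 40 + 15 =c*(280*s^2 - 440*s) + 140*s^3 + 480*s^2 - 1100*s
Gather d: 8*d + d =9*d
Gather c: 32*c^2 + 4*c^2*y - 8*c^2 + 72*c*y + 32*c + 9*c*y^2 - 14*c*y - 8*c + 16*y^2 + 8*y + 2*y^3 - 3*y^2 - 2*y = c^2*(4*y + 24) + c*(9*y^2 + 58*y + 24) + 2*y^3 + 13*y^2 + 6*y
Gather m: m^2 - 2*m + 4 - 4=m^2 - 2*m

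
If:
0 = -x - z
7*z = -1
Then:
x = 1/7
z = -1/7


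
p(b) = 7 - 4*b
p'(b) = -4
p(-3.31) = 20.24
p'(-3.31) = -4.00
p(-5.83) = 30.32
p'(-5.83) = -4.00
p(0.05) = 6.80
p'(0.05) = -4.00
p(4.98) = -12.92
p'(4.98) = -4.00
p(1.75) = 0.00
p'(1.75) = -4.00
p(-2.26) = 16.04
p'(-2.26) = -4.00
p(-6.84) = 34.36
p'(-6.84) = -4.00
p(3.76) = -8.04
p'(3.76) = -4.00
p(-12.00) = 55.00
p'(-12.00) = -4.00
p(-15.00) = 67.00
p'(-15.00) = -4.00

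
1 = 1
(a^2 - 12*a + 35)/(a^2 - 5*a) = (a - 7)/a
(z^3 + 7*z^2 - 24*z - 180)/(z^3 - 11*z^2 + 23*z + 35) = (z^2 + 12*z + 36)/(z^2 - 6*z - 7)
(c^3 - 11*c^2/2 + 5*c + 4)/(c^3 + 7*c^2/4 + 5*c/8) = 4*(c^2 - 6*c + 8)/(c*(4*c + 5))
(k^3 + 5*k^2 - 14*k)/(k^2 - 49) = k*(k - 2)/(k - 7)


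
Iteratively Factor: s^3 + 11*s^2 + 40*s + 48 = (s + 3)*(s^2 + 8*s + 16) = (s + 3)*(s + 4)*(s + 4)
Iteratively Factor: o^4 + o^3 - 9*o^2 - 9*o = (o + 3)*(o^3 - 2*o^2 - 3*o) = (o + 1)*(o + 3)*(o^2 - 3*o) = (o - 3)*(o + 1)*(o + 3)*(o)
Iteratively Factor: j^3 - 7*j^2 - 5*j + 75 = (j - 5)*(j^2 - 2*j - 15) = (j - 5)*(j + 3)*(j - 5)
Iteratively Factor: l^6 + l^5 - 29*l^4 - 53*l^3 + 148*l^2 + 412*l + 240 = (l - 3)*(l^5 + 4*l^4 - 17*l^3 - 104*l^2 - 164*l - 80) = (l - 3)*(l + 2)*(l^4 + 2*l^3 - 21*l^2 - 62*l - 40) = (l - 3)*(l + 1)*(l + 2)*(l^3 + l^2 - 22*l - 40) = (l - 3)*(l + 1)*(l + 2)^2*(l^2 - l - 20) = (l - 3)*(l + 1)*(l + 2)^2*(l + 4)*(l - 5)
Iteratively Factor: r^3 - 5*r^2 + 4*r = (r)*(r^2 - 5*r + 4) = r*(r - 1)*(r - 4)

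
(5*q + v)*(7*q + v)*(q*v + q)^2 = 35*q^4*v^2 + 70*q^4*v + 35*q^4 + 12*q^3*v^3 + 24*q^3*v^2 + 12*q^3*v + q^2*v^4 + 2*q^2*v^3 + q^2*v^2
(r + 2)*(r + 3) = r^2 + 5*r + 6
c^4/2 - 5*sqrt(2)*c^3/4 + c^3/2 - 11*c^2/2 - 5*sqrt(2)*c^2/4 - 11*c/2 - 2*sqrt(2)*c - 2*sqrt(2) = (c/2 + 1/2)*(c - 4*sqrt(2))*(c + sqrt(2)/2)*(c + sqrt(2))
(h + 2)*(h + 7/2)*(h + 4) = h^3 + 19*h^2/2 + 29*h + 28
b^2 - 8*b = b*(b - 8)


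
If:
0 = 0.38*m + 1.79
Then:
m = -4.71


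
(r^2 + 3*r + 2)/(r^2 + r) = (r + 2)/r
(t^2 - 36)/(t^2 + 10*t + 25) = (t^2 - 36)/(t^2 + 10*t + 25)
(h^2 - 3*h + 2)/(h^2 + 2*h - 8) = (h - 1)/(h + 4)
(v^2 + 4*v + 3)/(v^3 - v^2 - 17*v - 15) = 1/(v - 5)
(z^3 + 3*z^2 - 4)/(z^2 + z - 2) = z + 2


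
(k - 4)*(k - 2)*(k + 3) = k^3 - 3*k^2 - 10*k + 24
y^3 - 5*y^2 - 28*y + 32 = (y - 8)*(y - 1)*(y + 4)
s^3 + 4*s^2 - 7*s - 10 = (s - 2)*(s + 1)*(s + 5)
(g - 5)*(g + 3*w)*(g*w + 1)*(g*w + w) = g^4*w^2 + 3*g^3*w^3 - 4*g^3*w^2 + g^3*w - 12*g^2*w^3 - 2*g^2*w^2 - 4*g^2*w - 15*g*w^3 - 12*g*w^2 - 5*g*w - 15*w^2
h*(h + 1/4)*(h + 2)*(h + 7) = h^4 + 37*h^3/4 + 65*h^2/4 + 7*h/2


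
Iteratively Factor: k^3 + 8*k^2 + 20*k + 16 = (k + 2)*(k^2 + 6*k + 8) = (k + 2)^2*(k + 4)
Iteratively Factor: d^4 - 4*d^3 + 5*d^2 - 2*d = (d - 1)*(d^3 - 3*d^2 + 2*d) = (d - 2)*(d - 1)*(d^2 - d) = (d - 2)*(d - 1)^2*(d)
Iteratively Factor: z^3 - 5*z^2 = (z - 5)*(z^2) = z*(z - 5)*(z)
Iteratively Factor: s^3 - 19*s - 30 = (s - 5)*(s^2 + 5*s + 6) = (s - 5)*(s + 3)*(s + 2)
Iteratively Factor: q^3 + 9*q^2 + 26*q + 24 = (q + 2)*(q^2 + 7*q + 12) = (q + 2)*(q + 3)*(q + 4)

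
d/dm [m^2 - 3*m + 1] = 2*m - 3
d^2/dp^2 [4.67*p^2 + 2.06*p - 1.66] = 9.34000000000000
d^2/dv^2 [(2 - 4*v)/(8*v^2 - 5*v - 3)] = 4*((2*v - 1)*(16*v - 5)^2 + 6*(8*v - 3)*(-8*v^2 + 5*v + 3))/(-8*v^2 + 5*v + 3)^3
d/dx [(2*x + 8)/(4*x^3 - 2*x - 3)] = 2*(4*x^3 - 2*x - 2*(x + 4)*(6*x^2 - 1) - 3)/(-4*x^3 + 2*x + 3)^2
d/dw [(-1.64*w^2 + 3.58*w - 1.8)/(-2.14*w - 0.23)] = (3.5096*w^2 + 0.7544*w - 4.6754)/(4.5796*w^2 + 0.9844*w + 0.0529)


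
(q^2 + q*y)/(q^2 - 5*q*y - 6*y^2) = q/(q - 6*y)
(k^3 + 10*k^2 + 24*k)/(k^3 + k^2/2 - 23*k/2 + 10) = 2*k*(k + 6)/(2*k^2 - 7*k + 5)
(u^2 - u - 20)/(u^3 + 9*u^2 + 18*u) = (u^2 - u - 20)/(u*(u^2 + 9*u + 18))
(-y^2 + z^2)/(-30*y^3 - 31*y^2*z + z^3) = (y - z)/(30*y^2 + y*z - z^2)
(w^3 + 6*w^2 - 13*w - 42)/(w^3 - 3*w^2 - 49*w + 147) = (w + 2)/(w - 7)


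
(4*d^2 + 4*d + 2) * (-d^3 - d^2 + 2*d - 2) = -4*d^5 - 8*d^4 + 2*d^3 - 2*d^2 - 4*d - 4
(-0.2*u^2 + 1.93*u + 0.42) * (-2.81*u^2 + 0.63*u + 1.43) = 0.562*u^4 - 5.5493*u^3 - 0.2503*u^2 + 3.0245*u + 0.6006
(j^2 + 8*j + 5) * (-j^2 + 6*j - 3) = -j^4 - 2*j^3 + 40*j^2 + 6*j - 15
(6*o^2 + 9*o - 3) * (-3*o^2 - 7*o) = -18*o^4 - 69*o^3 - 54*o^2 + 21*o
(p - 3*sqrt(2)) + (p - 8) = 2*p - 8 - 3*sqrt(2)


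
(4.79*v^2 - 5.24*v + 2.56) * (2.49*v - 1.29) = 11.9271*v^3 - 19.2267*v^2 + 13.134*v - 3.3024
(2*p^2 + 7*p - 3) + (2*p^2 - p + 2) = 4*p^2 + 6*p - 1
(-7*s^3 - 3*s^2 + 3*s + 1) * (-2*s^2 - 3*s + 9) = 14*s^5 + 27*s^4 - 60*s^3 - 38*s^2 + 24*s + 9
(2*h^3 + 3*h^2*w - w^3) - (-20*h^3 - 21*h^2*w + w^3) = 22*h^3 + 24*h^2*w - 2*w^3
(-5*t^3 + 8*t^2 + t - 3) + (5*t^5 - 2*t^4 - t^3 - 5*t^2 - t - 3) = 5*t^5 - 2*t^4 - 6*t^3 + 3*t^2 - 6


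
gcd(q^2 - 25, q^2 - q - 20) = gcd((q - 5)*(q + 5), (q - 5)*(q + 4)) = q - 5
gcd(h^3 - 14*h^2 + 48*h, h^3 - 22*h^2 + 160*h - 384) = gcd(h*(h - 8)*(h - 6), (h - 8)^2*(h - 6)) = h^2 - 14*h + 48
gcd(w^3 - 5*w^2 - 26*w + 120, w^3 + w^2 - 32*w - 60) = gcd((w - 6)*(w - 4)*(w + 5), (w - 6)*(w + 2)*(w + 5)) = w^2 - w - 30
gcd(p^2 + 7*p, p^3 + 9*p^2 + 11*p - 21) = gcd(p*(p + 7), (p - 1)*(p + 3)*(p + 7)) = p + 7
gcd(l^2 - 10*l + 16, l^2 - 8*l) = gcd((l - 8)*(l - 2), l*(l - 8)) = l - 8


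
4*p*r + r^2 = r*(4*p + r)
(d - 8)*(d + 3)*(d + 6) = d^3 + d^2 - 54*d - 144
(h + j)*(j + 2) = h*j + 2*h + j^2 + 2*j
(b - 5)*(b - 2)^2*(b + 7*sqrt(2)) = b^4 - 9*b^3 + 7*sqrt(2)*b^3 - 63*sqrt(2)*b^2 + 24*b^2 - 20*b + 168*sqrt(2)*b - 140*sqrt(2)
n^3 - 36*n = n*(n - 6)*(n + 6)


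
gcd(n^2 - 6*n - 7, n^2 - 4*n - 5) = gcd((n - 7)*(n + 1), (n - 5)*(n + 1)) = n + 1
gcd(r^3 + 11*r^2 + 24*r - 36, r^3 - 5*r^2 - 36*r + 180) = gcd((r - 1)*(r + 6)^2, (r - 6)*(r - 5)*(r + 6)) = r + 6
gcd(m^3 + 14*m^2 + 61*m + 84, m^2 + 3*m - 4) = m + 4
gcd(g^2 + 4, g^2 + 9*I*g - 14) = g + 2*I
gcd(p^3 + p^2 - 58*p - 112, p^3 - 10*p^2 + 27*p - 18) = 1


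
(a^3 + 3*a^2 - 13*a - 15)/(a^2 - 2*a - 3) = a + 5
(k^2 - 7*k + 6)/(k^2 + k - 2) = (k - 6)/(k + 2)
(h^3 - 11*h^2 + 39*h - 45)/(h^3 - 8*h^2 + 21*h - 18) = (h - 5)/(h - 2)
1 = 1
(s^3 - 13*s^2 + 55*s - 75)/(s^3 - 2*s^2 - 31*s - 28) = (-s^3 + 13*s^2 - 55*s + 75)/(-s^3 + 2*s^2 + 31*s + 28)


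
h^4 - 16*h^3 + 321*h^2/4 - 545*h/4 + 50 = (h - 8)*(h - 5)*(h - 5/2)*(h - 1/2)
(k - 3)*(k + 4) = k^2 + k - 12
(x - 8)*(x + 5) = x^2 - 3*x - 40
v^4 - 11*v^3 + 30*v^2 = v^2*(v - 6)*(v - 5)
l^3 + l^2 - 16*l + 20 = (l - 2)^2*(l + 5)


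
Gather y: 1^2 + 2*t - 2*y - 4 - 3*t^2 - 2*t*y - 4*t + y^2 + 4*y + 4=-3*t^2 - 2*t + y^2 + y*(2 - 2*t) + 1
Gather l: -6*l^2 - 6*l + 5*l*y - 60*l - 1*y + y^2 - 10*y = -6*l^2 + l*(5*y - 66) + y^2 - 11*y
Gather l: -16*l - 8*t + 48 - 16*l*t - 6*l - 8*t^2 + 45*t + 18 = l*(-16*t - 22) - 8*t^2 + 37*t + 66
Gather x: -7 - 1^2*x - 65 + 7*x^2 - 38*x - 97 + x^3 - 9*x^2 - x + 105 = x^3 - 2*x^2 - 40*x - 64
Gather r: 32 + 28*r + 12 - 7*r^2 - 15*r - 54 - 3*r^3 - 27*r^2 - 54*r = -3*r^3 - 34*r^2 - 41*r - 10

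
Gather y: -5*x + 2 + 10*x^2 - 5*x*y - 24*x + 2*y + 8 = 10*x^2 - 29*x + y*(2 - 5*x) + 10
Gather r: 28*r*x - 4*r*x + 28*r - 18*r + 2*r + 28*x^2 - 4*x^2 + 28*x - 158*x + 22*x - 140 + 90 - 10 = r*(24*x + 12) + 24*x^2 - 108*x - 60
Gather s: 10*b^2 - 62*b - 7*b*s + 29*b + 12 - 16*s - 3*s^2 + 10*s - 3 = 10*b^2 - 33*b - 3*s^2 + s*(-7*b - 6) + 9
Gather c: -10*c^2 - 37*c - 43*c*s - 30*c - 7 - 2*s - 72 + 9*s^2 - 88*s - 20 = -10*c^2 + c*(-43*s - 67) + 9*s^2 - 90*s - 99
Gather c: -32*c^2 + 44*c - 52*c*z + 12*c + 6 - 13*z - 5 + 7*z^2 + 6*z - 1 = -32*c^2 + c*(56 - 52*z) + 7*z^2 - 7*z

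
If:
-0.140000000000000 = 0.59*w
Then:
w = -0.24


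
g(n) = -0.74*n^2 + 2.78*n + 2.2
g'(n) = 2.78 - 1.48*n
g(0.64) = 3.68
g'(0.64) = 1.83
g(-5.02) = -30.40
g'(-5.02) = 10.21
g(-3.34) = -15.34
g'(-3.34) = 7.72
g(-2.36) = -8.48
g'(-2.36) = 6.27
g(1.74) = 4.80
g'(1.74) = 0.20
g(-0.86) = -0.74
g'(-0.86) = 4.05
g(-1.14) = -1.93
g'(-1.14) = 4.47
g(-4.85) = -28.69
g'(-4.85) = 9.96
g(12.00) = -71.00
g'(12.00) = -14.98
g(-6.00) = -41.12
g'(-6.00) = 11.66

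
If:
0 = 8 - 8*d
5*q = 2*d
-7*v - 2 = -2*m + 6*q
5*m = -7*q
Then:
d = 1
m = -14/25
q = 2/5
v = -138/175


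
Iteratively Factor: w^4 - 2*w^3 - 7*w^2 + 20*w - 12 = (w - 2)*(w^3 - 7*w + 6) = (w - 2)*(w - 1)*(w^2 + w - 6) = (w - 2)*(w - 1)*(w + 3)*(w - 2)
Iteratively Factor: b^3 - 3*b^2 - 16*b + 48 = (b - 3)*(b^2 - 16) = (b - 3)*(b + 4)*(b - 4)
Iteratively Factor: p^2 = (p)*(p)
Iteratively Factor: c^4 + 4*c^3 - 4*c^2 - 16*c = (c - 2)*(c^3 + 6*c^2 + 8*c) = (c - 2)*(c + 2)*(c^2 + 4*c) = (c - 2)*(c + 2)*(c + 4)*(c)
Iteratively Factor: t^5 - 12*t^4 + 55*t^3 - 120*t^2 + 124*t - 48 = (t - 3)*(t^4 - 9*t^3 + 28*t^2 - 36*t + 16) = (t - 3)*(t - 2)*(t^3 - 7*t^2 + 14*t - 8) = (t - 3)*(t - 2)^2*(t^2 - 5*t + 4) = (t - 3)*(t - 2)^2*(t - 1)*(t - 4)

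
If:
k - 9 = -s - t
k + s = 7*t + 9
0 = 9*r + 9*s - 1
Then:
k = 9 - s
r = 1/9 - s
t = 0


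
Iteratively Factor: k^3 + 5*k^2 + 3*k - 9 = (k + 3)*(k^2 + 2*k - 3) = (k - 1)*(k + 3)*(k + 3)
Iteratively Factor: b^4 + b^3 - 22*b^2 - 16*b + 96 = (b - 4)*(b^3 + 5*b^2 - 2*b - 24) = (b - 4)*(b + 3)*(b^2 + 2*b - 8) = (b - 4)*(b + 3)*(b + 4)*(b - 2)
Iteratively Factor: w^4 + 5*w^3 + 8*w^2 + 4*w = (w + 2)*(w^3 + 3*w^2 + 2*w) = (w + 1)*(w + 2)*(w^2 + 2*w) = w*(w + 1)*(w + 2)*(w + 2)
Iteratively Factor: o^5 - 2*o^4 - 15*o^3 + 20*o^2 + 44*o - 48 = (o + 3)*(o^4 - 5*o^3 + 20*o - 16) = (o - 2)*(o + 3)*(o^3 - 3*o^2 - 6*o + 8) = (o - 4)*(o - 2)*(o + 3)*(o^2 + o - 2) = (o - 4)*(o - 2)*(o + 2)*(o + 3)*(o - 1)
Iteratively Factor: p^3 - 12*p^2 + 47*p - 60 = (p - 5)*(p^2 - 7*p + 12) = (p - 5)*(p - 3)*(p - 4)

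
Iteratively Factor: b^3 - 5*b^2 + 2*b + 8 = (b - 4)*(b^2 - b - 2) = (b - 4)*(b + 1)*(b - 2)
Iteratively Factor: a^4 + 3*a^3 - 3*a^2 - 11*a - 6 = (a + 3)*(a^3 - 3*a - 2) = (a + 1)*(a + 3)*(a^2 - a - 2) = (a + 1)^2*(a + 3)*(a - 2)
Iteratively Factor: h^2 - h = (h)*(h - 1)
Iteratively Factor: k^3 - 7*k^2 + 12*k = (k - 3)*(k^2 - 4*k) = (k - 4)*(k - 3)*(k)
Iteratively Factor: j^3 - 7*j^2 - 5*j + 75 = (j - 5)*(j^2 - 2*j - 15) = (j - 5)^2*(j + 3)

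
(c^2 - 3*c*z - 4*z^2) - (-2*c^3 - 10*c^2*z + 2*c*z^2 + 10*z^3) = 2*c^3 + 10*c^2*z + c^2 - 2*c*z^2 - 3*c*z - 10*z^3 - 4*z^2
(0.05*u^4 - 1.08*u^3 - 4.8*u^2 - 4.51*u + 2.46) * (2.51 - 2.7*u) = -0.135*u^5 + 3.0415*u^4 + 10.2492*u^3 + 0.129000000000001*u^2 - 17.9621*u + 6.1746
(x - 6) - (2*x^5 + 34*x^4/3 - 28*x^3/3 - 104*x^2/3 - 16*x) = -2*x^5 - 34*x^4/3 + 28*x^3/3 + 104*x^2/3 + 17*x - 6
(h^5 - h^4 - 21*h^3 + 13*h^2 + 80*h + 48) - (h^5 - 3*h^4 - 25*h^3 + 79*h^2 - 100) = 2*h^4 + 4*h^3 - 66*h^2 + 80*h + 148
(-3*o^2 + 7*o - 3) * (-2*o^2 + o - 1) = 6*o^4 - 17*o^3 + 16*o^2 - 10*o + 3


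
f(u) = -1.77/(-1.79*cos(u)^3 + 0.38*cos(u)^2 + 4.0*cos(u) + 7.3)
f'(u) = -1.77*(-5.37*sin(u)*cos(u)^2 + 0.76*sin(u)*cos(u) + 4.0*sin(u))/(-1.79*cos(u)^3 + 0.38*cos(u)^2 + 4.0*cos(u) + 7.3)^2 = (9.5049*cos(u)^2 - 1.3452*cos(u) - 7.08)*sin(u)/(-1.79*cos(u)^3 + 0.38*cos(u)^2 + 4.0*cos(u) + 7.3)^2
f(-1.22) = -0.20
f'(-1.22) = 0.08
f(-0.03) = -0.18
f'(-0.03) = -0.00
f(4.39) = -0.29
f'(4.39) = 0.14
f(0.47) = -0.18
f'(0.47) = -0.00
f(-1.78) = -0.27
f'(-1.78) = 0.15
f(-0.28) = -0.18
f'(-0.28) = -0.00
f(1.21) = -0.20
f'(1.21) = -0.08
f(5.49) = -0.18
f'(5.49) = 0.03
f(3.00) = -0.32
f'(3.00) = 0.02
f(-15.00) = -0.34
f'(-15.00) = 0.01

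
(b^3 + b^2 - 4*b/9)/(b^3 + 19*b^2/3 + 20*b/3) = (b - 1/3)/(b + 5)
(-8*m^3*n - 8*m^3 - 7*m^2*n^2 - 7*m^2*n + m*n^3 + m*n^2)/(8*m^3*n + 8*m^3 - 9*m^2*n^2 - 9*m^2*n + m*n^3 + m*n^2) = (-m - n)/(m - n)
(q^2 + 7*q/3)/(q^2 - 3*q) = (q + 7/3)/(q - 3)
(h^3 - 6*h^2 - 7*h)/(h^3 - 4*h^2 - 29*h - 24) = h*(h - 7)/(h^2 - 5*h - 24)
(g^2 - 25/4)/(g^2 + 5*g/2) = (g - 5/2)/g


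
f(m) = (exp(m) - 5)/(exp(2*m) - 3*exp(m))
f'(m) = (exp(m) - 5)*(-2*exp(2*m) + 3*exp(m))/(exp(2*m) - 3*exp(m))^2 + exp(m)/(exp(2*m) - 3*exp(m)) = (-exp(2*m) + 10*exp(m) - 15)*exp(-m)/(exp(2*m) - 6*exp(m) + 9)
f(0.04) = 1.94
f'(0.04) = -1.42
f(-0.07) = 2.11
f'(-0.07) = -1.64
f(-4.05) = 95.89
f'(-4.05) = -95.66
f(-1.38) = 6.87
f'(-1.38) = -6.60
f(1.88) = 0.07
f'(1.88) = 0.09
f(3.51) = 0.03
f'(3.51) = -0.03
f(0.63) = 1.48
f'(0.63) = 0.11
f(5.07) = 0.01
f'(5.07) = -0.01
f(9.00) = 0.00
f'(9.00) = 0.00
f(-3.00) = 33.70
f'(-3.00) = -33.47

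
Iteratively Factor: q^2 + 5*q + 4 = (q + 1)*(q + 4)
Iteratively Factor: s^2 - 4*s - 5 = (s + 1)*(s - 5)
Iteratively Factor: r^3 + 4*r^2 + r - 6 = (r - 1)*(r^2 + 5*r + 6) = (r - 1)*(r + 2)*(r + 3)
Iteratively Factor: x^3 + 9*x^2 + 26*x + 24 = (x + 4)*(x^2 + 5*x + 6) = (x + 3)*(x + 4)*(x + 2)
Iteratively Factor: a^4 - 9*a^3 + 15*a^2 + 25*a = (a - 5)*(a^3 - 4*a^2 - 5*a) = (a - 5)*(a + 1)*(a^2 - 5*a) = a*(a - 5)*(a + 1)*(a - 5)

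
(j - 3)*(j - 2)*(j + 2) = j^3 - 3*j^2 - 4*j + 12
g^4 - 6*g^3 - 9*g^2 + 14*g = g*(g - 7)*(g - 1)*(g + 2)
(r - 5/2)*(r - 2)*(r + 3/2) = r^3 - 3*r^2 - 7*r/4 + 15/2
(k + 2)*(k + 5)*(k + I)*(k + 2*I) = k^4 + 7*k^3 + 3*I*k^3 + 8*k^2 + 21*I*k^2 - 14*k + 30*I*k - 20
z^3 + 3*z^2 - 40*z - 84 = (z - 6)*(z + 2)*(z + 7)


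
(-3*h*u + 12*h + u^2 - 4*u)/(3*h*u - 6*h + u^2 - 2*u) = (-3*h*u + 12*h + u^2 - 4*u)/(3*h*u - 6*h + u^2 - 2*u)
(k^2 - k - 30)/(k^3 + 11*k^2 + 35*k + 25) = (k - 6)/(k^2 + 6*k + 5)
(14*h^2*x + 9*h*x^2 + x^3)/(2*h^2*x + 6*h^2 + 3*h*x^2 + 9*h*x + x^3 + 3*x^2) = x*(7*h + x)/(h*x + 3*h + x^2 + 3*x)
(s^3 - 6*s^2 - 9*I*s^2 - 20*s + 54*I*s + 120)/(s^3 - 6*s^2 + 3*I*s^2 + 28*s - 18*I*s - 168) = (s - 5*I)/(s + 7*I)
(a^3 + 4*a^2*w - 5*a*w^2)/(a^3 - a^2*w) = (a + 5*w)/a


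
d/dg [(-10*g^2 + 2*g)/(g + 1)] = 2*(-5*g^2 - 10*g + 1)/(g^2 + 2*g + 1)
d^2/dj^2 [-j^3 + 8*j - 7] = -6*j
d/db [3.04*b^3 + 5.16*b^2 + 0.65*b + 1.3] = 9.12*b^2 + 10.32*b + 0.65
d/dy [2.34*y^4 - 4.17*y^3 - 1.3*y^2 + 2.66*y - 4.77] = 9.36*y^3 - 12.51*y^2 - 2.6*y + 2.66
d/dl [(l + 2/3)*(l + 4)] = 2*l + 14/3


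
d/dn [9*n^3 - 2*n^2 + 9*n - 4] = 27*n^2 - 4*n + 9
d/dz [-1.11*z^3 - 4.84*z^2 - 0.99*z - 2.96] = -3.33*z^2 - 9.68*z - 0.99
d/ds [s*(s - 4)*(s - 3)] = 3*s^2 - 14*s + 12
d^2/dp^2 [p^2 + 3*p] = 2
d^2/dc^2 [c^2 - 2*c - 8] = 2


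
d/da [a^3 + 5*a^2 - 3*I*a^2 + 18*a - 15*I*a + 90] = 3*a^2 + a*(10 - 6*I) + 18 - 15*I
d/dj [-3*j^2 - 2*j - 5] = -6*j - 2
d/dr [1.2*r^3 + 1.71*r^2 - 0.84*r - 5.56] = 3.6*r^2 + 3.42*r - 0.84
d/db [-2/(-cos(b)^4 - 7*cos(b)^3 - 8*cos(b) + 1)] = 2*(4*cos(b)^3 + 21*cos(b)^2 + 8)*sin(b)/(cos(b)^4 + 7*cos(b)^3 + 8*cos(b) - 1)^2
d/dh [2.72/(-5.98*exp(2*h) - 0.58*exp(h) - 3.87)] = (32.5312*exp(h) + 1.5776)*exp(h)/(5.98*exp(2*h) + 0.58*exp(h) + 3.87)^2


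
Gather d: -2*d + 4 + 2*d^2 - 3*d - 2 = 2*d^2 - 5*d + 2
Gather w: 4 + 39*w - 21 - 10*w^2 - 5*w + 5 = -10*w^2 + 34*w - 12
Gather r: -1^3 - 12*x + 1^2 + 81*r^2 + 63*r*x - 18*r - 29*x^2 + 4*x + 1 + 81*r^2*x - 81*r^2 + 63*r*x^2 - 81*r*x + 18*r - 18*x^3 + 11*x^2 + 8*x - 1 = 81*r^2*x + r*(63*x^2 - 18*x) - 18*x^3 - 18*x^2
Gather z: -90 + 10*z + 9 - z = 9*z - 81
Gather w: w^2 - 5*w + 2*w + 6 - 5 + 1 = w^2 - 3*w + 2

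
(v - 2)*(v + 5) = v^2 + 3*v - 10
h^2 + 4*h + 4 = (h + 2)^2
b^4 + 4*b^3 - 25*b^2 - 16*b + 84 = (b - 3)*(b - 2)*(b + 2)*(b + 7)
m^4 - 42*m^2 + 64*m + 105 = (m - 5)*(m - 3)*(m + 1)*(m + 7)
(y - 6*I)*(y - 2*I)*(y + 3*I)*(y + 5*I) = y^4 + 37*y^2 + 24*I*y + 180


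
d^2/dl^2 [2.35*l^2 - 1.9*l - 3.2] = 4.70000000000000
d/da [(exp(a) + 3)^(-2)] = -2*exp(a)/(exp(a) + 3)^3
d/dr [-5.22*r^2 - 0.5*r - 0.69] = -10.44*r - 0.5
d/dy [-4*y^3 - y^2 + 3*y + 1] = -12*y^2 - 2*y + 3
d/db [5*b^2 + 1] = 10*b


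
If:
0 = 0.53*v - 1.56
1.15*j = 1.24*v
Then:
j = 3.17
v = 2.94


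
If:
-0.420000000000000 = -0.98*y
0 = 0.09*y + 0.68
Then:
No Solution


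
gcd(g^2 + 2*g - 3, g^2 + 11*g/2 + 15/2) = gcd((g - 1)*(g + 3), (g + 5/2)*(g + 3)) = g + 3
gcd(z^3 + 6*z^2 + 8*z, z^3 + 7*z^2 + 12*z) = z^2 + 4*z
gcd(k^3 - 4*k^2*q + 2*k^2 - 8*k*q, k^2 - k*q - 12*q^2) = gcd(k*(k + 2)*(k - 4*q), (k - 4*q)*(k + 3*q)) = -k + 4*q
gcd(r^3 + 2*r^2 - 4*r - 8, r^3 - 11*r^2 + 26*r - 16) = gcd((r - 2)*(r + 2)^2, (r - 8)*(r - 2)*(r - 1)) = r - 2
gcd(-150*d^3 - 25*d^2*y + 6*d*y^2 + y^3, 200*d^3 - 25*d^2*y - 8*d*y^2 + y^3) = -25*d^2 + y^2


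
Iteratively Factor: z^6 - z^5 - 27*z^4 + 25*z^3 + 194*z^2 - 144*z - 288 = (z + 3)*(z^5 - 4*z^4 - 15*z^3 + 70*z^2 - 16*z - 96) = (z + 1)*(z + 3)*(z^4 - 5*z^3 - 10*z^2 + 80*z - 96) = (z - 2)*(z + 1)*(z + 3)*(z^3 - 3*z^2 - 16*z + 48) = (z - 2)*(z + 1)*(z + 3)*(z + 4)*(z^2 - 7*z + 12) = (z - 4)*(z - 2)*(z + 1)*(z + 3)*(z + 4)*(z - 3)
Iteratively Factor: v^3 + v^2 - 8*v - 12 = (v - 3)*(v^2 + 4*v + 4) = (v - 3)*(v + 2)*(v + 2)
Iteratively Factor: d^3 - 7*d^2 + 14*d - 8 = (d - 2)*(d^2 - 5*d + 4) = (d - 2)*(d - 1)*(d - 4)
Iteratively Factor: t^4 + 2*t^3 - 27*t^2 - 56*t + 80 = (t + 4)*(t^3 - 2*t^2 - 19*t + 20) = (t - 1)*(t + 4)*(t^2 - t - 20) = (t - 5)*(t - 1)*(t + 4)*(t + 4)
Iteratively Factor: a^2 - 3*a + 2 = (a - 1)*(a - 2)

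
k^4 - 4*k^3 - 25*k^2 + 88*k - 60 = (k - 6)*(k - 2)*(k - 1)*(k + 5)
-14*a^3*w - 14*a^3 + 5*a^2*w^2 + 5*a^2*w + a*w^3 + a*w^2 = (-2*a + w)*(7*a + w)*(a*w + a)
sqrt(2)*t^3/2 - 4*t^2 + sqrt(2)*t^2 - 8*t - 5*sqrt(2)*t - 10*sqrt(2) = (t - 5*sqrt(2))*(t + sqrt(2))*(sqrt(2)*t/2 + sqrt(2))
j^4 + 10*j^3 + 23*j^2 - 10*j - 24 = (j - 1)*(j + 1)*(j + 4)*(j + 6)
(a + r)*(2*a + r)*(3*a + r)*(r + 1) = 6*a^3*r + 6*a^3 + 11*a^2*r^2 + 11*a^2*r + 6*a*r^3 + 6*a*r^2 + r^4 + r^3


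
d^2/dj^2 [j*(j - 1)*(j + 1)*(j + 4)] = 12*j^2 + 24*j - 2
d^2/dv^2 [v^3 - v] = 6*v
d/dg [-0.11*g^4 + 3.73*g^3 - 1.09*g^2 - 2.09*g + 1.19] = -0.44*g^3 + 11.19*g^2 - 2.18*g - 2.09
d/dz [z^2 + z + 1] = 2*z + 1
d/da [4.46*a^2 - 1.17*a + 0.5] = 8.92*a - 1.17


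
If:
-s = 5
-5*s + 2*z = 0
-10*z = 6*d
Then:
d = 125/6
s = -5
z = -25/2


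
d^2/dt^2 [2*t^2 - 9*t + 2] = 4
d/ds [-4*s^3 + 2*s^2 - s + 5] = -12*s^2 + 4*s - 1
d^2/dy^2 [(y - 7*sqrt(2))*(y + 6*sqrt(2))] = 2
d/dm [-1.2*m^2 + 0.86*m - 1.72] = 0.86 - 2.4*m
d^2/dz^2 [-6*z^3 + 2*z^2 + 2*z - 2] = 4 - 36*z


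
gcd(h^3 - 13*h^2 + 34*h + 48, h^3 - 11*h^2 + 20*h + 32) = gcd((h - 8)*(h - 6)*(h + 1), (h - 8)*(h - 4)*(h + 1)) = h^2 - 7*h - 8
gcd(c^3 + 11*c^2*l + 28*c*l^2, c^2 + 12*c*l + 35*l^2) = c + 7*l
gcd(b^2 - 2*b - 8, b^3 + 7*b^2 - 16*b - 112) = b - 4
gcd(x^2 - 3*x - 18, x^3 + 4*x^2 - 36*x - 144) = x - 6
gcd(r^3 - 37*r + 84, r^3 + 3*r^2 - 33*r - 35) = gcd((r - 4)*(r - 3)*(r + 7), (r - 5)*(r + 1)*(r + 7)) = r + 7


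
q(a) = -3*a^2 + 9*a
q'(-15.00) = 99.00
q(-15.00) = -810.00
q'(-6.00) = 45.00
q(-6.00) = -162.00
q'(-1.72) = 19.32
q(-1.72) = -24.36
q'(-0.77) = 13.62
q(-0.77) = -8.71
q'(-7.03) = 51.18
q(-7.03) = -211.53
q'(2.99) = -8.94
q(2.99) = 0.09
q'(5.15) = -21.90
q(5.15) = -33.22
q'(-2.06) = 21.36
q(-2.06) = -31.27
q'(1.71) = -1.26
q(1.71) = 6.62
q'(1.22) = 1.68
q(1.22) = 6.51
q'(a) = 9 - 6*a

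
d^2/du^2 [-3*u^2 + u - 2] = -6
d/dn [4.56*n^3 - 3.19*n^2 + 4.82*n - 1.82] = 13.68*n^2 - 6.38*n + 4.82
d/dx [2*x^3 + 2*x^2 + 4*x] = 6*x^2 + 4*x + 4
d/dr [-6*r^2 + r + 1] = 1 - 12*r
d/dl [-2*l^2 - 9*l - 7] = -4*l - 9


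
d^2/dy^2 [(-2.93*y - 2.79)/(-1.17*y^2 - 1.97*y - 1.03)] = ((2.34*y + 1.97)*(2.93*y + 2.79)*(4.68*y + 3.94) - (20.5686*y + 18.0728)*(1.17*y^2 + 1.97*y + 1.03))/(1.17*y^2 + 1.97*y + 1.03)^3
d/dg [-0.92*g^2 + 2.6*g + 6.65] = 2.6 - 1.84*g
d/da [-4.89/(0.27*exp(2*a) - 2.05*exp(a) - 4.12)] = (2.6406*exp(a) - 10.0245)*exp(a)/(-0.27*exp(2*a) + 2.05*exp(a) + 4.12)^2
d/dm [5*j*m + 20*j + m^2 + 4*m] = 5*j + 2*m + 4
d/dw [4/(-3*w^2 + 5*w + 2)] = 4*(6*w - 5)/(-3*w^2 + 5*w + 2)^2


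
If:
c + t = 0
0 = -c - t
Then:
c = -t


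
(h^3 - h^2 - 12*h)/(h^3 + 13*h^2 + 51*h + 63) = h*(h - 4)/(h^2 + 10*h + 21)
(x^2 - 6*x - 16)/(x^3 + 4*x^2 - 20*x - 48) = (x - 8)/(x^2 + 2*x - 24)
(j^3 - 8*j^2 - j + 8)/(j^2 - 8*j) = j - 1/j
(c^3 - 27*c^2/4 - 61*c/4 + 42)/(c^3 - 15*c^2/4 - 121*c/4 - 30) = (4*c - 7)/(4*c + 5)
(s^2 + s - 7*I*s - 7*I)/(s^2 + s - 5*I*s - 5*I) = (s - 7*I)/(s - 5*I)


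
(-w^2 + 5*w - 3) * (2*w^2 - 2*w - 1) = -2*w^4 + 12*w^3 - 15*w^2 + w + 3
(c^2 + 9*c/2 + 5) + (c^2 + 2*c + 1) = 2*c^2 + 13*c/2 + 6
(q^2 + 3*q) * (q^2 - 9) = q^4 + 3*q^3 - 9*q^2 - 27*q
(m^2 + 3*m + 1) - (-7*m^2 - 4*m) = 8*m^2 + 7*m + 1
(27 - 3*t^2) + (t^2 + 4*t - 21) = -2*t^2 + 4*t + 6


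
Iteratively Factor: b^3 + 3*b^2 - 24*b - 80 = (b - 5)*(b^2 + 8*b + 16) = (b - 5)*(b + 4)*(b + 4)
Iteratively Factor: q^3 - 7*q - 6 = (q - 3)*(q^2 + 3*q + 2) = (q - 3)*(q + 2)*(q + 1)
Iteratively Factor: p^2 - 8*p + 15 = (p - 3)*(p - 5)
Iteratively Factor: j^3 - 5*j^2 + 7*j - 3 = (j - 3)*(j^2 - 2*j + 1) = (j - 3)*(j - 1)*(j - 1)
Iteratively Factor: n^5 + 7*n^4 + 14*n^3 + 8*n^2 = (n + 1)*(n^4 + 6*n^3 + 8*n^2) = n*(n + 1)*(n^3 + 6*n^2 + 8*n) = n*(n + 1)*(n + 2)*(n^2 + 4*n) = n^2*(n + 1)*(n + 2)*(n + 4)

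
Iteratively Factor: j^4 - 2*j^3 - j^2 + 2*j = (j - 1)*(j^3 - j^2 - 2*j) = (j - 1)*(j + 1)*(j^2 - 2*j) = j*(j - 1)*(j + 1)*(j - 2)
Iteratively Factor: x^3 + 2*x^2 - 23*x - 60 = (x + 3)*(x^2 - x - 20) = (x - 5)*(x + 3)*(x + 4)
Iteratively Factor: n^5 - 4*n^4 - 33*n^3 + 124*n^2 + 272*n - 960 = (n - 4)*(n^4 - 33*n^2 - 8*n + 240) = (n - 4)*(n + 4)*(n^3 - 4*n^2 - 17*n + 60) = (n - 4)*(n - 3)*(n + 4)*(n^2 - n - 20) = (n - 5)*(n - 4)*(n - 3)*(n + 4)*(n + 4)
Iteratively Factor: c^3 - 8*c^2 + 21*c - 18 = (c - 3)*(c^2 - 5*c + 6) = (c - 3)^2*(c - 2)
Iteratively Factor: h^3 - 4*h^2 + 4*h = (h - 2)*(h^2 - 2*h) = (h - 2)^2*(h)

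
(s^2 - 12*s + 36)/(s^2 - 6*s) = (s - 6)/s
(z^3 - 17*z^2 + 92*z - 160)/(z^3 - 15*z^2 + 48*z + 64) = (z^2 - 9*z + 20)/(z^2 - 7*z - 8)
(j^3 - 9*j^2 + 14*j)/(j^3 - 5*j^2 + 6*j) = (j - 7)/(j - 3)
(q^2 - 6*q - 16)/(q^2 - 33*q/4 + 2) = 4*(q + 2)/(4*q - 1)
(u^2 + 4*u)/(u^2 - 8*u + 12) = u*(u + 4)/(u^2 - 8*u + 12)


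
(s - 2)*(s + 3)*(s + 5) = s^3 + 6*s^2 - s - 30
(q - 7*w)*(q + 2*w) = q^2 - 5*q*w - 14*w^2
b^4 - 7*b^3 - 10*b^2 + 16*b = b*(b - 8)*(b - 1)*(b + 2)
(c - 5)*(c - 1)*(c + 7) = c^3 + c^2 - 37*c + 35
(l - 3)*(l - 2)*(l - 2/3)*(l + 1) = l^4 - 14*l^3/3 + 11*l^2/3 + 16*l/3 - 4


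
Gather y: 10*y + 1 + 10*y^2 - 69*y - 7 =10*y^2 - 59*y - 6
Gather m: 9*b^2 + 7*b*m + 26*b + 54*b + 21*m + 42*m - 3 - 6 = 9*b^2 + 80*b + m*(7*b + 63) - 9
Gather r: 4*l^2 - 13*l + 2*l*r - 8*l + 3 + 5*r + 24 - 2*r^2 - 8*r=4*l^2 - 21*l - 2*r^2 + r*(2*l - 3) + 27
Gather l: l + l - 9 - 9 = 2*l - 18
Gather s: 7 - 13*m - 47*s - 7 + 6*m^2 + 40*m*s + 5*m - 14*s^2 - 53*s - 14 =6*m^2 - 8*m - 14*s^2 + s*(40*m - 100) - 14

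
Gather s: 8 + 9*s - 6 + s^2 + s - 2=s^2 + 10*s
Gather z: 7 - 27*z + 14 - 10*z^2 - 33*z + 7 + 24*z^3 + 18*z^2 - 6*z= 24*z^3 + 8*z^2 - 66*z + 28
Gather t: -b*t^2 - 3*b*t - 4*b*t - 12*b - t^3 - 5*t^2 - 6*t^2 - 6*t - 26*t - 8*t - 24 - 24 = -12*b - t^3 + t^2*(-b - 11) + t*(-7*b - 40) - 48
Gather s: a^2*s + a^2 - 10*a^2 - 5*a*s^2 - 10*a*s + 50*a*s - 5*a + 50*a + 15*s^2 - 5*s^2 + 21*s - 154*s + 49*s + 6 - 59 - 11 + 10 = -9*a^2 + 45*a + s^2*(10 - 5*a) + s*(a^2 + 40*a - 84) - 54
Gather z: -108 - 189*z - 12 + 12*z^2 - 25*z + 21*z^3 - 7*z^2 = 21*z^3 + 5*z^2 - 214*z - 120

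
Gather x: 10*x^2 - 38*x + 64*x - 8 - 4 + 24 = 10*x^2 + 26*x + 12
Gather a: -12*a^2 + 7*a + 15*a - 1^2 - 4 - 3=-12*a^2 + 22*a - 8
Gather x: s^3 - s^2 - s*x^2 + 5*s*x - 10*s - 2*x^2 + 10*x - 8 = s^3 - s^2 - 10*s + x^2*(-s - 2) + x*(5*s + 10) - 8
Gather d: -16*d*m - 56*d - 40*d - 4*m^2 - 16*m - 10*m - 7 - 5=d*(-16*m - 96) - 4*m^2 - 26*m - 12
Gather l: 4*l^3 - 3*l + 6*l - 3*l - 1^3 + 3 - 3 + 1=4*l^3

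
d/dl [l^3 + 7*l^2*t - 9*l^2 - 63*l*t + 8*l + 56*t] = 3*l^2 + 14*l*t - 18*l - 63*t + 8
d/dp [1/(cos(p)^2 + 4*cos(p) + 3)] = 2*(cos(p) + 2)*sin(p)/(cos(p)^2 + 4*cos(p) + 3)^2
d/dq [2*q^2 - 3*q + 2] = 4*q - 3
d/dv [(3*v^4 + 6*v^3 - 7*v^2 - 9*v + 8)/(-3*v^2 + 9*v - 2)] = (-18*v^5 + 63*v^4 + 84*v^3 - 126*v^2 + 76*v - 54)/(9*v^4 - 54*v^3 + 93*v^2 - 36*v + 4)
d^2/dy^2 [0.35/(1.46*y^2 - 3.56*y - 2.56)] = (1.49212*y^2 - 3.63832*y - 0.35*(2.92*y - 3.56)*(5.84*y - 7.12) - 2.61632)/(-1.46*y^2 + 3.56*y + 2.56)^3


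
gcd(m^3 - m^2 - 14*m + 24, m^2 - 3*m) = m - 3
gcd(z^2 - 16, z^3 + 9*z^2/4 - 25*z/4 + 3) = z + 4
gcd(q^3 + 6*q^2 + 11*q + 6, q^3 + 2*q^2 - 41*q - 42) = q + 1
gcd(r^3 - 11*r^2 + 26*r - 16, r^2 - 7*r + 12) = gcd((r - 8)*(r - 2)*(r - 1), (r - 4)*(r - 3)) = 1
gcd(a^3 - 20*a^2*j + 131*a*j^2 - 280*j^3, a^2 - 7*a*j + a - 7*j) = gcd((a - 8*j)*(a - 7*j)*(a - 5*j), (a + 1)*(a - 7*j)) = a - 7*j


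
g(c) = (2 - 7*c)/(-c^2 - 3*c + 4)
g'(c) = (2 - 7*c)*(2*c + 3)/(-c^2 - 3*c + 4)^2 - 7/(-c^2 - 3*c + 4)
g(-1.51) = 2.01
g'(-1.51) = -1.13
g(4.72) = 0.96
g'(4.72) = -0.15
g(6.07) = 0.79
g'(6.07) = -0.10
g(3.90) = 1.10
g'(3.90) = -0.22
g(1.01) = 101.20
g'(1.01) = -10000.24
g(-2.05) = 2.75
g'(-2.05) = -1.69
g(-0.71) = 1.24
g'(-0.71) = -0.90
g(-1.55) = 2.06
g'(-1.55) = -1.15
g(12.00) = 0.47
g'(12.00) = -0.03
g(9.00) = 0.59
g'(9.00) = -0.05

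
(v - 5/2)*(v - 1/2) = v^2 - 3*v + 5/4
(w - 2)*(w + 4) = w^2 + 2*w - 8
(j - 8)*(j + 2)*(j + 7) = j^3 + j^2 - 58*j - 112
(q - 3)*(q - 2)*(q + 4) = q^3 - q^2 - 14*q + 24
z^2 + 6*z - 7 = (z - 1)*(z + 7)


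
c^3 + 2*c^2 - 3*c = c*(c - 1)*(c + 3)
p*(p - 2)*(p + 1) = p^3 - p^2 - 2*p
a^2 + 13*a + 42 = (a + 6)*(a + 7)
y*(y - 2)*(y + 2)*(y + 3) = y^4 + 3*y^3 - 4*y^2 - 12*y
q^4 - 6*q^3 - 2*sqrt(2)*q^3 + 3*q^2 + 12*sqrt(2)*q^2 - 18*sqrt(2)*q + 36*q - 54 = (q - 3)^2*(q - 3*sqrt(2))*(q + sqrt(2))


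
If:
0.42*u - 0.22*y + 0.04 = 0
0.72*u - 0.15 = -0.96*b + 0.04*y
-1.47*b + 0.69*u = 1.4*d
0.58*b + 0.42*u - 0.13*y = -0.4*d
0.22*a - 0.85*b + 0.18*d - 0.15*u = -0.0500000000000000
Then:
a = 0.57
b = 0.17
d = -0.18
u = -0.01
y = 0.16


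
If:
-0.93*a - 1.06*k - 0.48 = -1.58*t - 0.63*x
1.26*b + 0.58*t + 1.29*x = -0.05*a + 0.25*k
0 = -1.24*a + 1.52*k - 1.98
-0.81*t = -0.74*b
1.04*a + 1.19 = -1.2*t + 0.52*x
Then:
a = -1.00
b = -0.04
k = 0.48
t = -0.04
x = 0.19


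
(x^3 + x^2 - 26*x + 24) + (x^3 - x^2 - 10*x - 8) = 2*x^3 - 36*x + 16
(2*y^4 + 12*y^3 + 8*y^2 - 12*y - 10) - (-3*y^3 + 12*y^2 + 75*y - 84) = 2*y^4 + 15*y^3 - 4*y^2 - 87*y + 74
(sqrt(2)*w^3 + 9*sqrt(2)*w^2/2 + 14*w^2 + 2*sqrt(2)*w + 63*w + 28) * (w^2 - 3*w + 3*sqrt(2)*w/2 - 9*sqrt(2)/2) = sqrt(2)*w^5 + 3*sqrt(2)*w^4/2 + 17*w^4 + 19*sqrt(2)*w^3/2 + 51*w^3/2 - 391*w^2/2 + 51*sqrt(2)*w^2/2 - 483*sqrt(2)*w/2 - 102*w - 126*sqrt(2)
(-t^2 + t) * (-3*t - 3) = 3*t^3 - 3*t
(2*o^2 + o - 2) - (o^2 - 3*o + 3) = o^2 + 4*o - 5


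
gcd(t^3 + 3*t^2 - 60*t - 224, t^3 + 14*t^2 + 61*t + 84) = t^2 + 11*t + 28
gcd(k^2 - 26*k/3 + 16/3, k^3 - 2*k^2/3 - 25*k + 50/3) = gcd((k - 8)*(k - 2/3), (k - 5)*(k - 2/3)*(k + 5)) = k - 2/3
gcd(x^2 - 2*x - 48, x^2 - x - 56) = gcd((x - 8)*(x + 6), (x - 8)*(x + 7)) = x - 8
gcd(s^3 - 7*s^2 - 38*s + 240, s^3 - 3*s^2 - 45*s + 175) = s - 5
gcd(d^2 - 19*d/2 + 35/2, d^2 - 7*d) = d - 7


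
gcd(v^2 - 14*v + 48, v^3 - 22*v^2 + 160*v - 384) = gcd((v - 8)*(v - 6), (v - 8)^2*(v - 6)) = v^2 - 14*v + 48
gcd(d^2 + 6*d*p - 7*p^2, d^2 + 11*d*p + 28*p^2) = d + 7*p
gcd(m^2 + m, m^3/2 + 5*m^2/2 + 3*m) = m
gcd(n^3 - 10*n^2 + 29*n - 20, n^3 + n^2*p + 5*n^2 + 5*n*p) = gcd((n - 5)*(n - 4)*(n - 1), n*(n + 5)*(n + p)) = 1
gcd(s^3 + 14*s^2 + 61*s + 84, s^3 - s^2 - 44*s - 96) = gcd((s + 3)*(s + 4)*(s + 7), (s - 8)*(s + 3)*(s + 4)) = s^2 + 7*s + 12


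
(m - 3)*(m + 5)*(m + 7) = m^3 + 9*m^2 - m - 105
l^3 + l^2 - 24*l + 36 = (l - 3)*(l - 2)*(l + 6)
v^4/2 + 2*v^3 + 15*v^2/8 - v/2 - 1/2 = (v/2 + 1)*(v - 1/2)*(v + 1/2)*(v + 2)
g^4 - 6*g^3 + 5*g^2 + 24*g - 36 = (g - 3)^2*(g - 2)*(g + 2)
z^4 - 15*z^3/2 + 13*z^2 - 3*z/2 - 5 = (z - 5)*(z - 2)*(z - 1)*(z + 1/2)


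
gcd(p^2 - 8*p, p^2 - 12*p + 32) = p - 8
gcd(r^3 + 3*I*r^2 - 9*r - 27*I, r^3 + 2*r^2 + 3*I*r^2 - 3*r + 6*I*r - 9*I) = r^2 + r*(3 + 3*I) + 9*I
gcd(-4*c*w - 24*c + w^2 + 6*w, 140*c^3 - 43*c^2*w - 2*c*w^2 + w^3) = -4*c + w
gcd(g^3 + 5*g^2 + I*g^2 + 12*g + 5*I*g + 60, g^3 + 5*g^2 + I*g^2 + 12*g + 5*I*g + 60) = g^3 + g^2*(5 + I) + g*(12 + 5*I) + 60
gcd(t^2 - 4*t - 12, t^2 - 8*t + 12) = t - 6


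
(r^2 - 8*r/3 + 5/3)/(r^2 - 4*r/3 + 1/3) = (3*r - 5)/(3*r - 1)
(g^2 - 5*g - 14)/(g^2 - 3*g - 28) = (g + 2)/(g + 4)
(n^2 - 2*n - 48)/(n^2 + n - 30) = (n - 8)/(n - 5)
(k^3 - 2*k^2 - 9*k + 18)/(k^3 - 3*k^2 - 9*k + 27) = (k - 2)/(k - 3)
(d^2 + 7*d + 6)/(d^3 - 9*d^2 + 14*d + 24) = (d + 6)/(d^2 - 10*d + 24)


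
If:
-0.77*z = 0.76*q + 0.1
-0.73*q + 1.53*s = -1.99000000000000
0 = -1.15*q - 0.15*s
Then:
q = 0.16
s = -1.22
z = -0.29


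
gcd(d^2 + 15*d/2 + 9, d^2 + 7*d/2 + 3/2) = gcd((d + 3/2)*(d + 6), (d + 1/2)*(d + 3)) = 1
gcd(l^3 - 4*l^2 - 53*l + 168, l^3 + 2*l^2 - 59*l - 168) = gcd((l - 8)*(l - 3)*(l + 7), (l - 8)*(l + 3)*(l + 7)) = l^2 - l - 56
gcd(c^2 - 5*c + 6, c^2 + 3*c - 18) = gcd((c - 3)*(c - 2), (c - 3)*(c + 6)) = c - 3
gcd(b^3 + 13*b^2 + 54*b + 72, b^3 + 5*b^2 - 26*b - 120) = b^2 + 10*b + 24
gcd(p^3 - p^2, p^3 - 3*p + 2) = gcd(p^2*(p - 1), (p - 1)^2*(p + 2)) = p - 1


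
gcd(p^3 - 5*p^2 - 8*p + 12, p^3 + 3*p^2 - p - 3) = p - 1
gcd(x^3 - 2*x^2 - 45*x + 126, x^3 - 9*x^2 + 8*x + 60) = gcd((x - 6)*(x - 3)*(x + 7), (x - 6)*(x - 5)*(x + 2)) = x - 6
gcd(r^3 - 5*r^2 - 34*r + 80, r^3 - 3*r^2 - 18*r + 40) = r - 2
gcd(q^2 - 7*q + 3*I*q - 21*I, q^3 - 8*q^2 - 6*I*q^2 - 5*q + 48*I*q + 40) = 1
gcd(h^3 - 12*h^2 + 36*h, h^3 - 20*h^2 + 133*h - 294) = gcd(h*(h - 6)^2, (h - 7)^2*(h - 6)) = h - 6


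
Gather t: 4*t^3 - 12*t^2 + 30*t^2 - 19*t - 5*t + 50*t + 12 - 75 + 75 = 4*t^3 + 18*t^2 + 26*t + 12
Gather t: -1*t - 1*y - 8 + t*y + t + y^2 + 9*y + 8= t*y + y^2 + 8*y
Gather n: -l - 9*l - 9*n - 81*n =-10*l - 90*n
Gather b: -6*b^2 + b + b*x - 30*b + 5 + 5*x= -6*b^2 + b*(x - 29) + 5*x + 5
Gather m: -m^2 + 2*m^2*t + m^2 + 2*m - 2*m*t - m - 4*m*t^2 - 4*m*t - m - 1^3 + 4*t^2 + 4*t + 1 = 2*m^2*t + m*(-4*t^2 - 6*t) + 4*t^2 + 4*t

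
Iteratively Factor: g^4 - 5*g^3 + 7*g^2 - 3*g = (g - 1)*(g^3 - 4*g^2 + 3*g) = (g - 1)^2*(g^2 - 3*g) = g*(g - 1)^2*(g - 3)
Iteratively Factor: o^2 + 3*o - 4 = (o - 1)*(o + 4)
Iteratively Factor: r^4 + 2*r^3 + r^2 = (r)*(r^3 + 2*r^2 + r) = r^2*(r^2 + 2*r + 1) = r^2*(r + 1)*(r + 1)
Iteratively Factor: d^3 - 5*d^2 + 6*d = (d - 3)*(d^2 - 2*d) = (d - 3)*(d - 2)*(d)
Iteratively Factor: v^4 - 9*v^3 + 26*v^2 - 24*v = (v - 4)*(v^3 - 5*v^2 + 6*v) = v*(v - 4)*(v^2 - 5*v + 6) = v*(v - 4)*(v - 3)*(v - 2)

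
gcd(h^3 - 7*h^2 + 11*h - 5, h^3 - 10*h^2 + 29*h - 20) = h^2 - 6*h + 5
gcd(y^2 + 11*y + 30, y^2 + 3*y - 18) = y + 6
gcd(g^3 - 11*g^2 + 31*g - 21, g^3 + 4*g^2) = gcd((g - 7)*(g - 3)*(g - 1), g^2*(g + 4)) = 1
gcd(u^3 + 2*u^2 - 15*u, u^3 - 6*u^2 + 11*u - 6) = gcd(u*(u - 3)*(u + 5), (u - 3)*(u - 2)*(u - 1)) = u - 3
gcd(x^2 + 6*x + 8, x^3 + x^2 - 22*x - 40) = x^2 + 6*x + 8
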